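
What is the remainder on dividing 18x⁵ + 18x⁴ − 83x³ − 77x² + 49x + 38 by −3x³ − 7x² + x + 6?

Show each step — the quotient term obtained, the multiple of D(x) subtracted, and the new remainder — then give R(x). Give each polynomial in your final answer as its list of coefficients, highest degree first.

R = [-6, -4]

Step 1: lead(18x⁵ + 18x⁴ − 83x³ − 77x² + 49x + 38) ÷ lead(D) = 18x⁵ ÷ −3x³ = −6x². Subtract (−6x²)·D = 18x⁵ + 42x⁴ − 6x³ − 36x². Remainder: −24x⁴ − 77x³ − 41x² + 49x + 38.
Step 2: lead(−24x⁴ − 77x³ − 41x² + 49x + 38) ÷ lead(D) = −24x⁴ ÷ −3x³ = 8x. Subtract (8x)·D = −24x⁴ − 56x³ + 8x² + 48x. Remainder: −21x³ − 49x² + x + 38.
Step 3: lead(−21x³ − 49x² + x + 38) ÷ lead(D) = −21x³ ÷ −3x³ = 7. Subtract (7)·D = −21x³ − 49x² + 7x + 42. Remainder: −6x − 4.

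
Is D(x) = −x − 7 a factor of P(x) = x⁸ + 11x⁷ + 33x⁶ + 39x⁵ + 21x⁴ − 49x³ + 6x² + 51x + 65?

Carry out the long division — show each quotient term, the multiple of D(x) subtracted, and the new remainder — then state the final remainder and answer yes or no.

Step 1: lead(x⁸ + 11x⁷ + 33x⁶ + 39x⁵ + 21x⁴ − 49x³ + 6x² + 51x + 65) ÷ lead(D) = x⁸ ÷ −x = −x⁷. Subtract (−x⁷)·D = x⁸ + 7x⁷. Remainder: 4x⁷ + 33x⁶ + 39x⁵ + 21x⁴ − 49x³ + 6x² + 51x + 65.
Step 2: lead(4x⁷ + 33x⁶ + 39x⁵ + 21x⁴ − 49x³ + 6x² + 51x + 65) ÷ lead(D) = 4x⁷ ÷ −x = −4x⁶. Subtract (−4x⁶)·D = 4x⁷ + 28x⁶. Remainder: 5x⁶ + 39x⁵ + 21x⁴ − 49x³ + 6x² + 51x + 65.
Step 3: lead(5x⁶ + 39x⁵ + 21x⁴ − 49x³ + 6x² + 51x + 65) ÷ lead(D) = 5x⁶ ÷ −x = −5x⁵. Subtract (−5x⁵)·D = 5x⁶ + 35x⁵. Remainder: 4x⁵ + 21x⁴ − 49x³ + 6x² + 51x + 65.
Step 4: lead(4x⁵ + 21x⁴ − 49x³ + 6x² + 51x + 65) ÷ lead(D) = 4x⁵ ÷ −x = −4x⁴. Subtract (−4x⁴)·D = 4x⁵ + 28x⁴. Remainder: −7x⁴ − 49x³ + 6x² + 51x + 65.
Step 5: lead(−7x⁴ − 49x³ + 6x² + 51x + 65) ÷ lead(D) = −7x⁴ ÷ −x = 7x³. Subtract (7x³)·D = −7x⁴ − 49x³. Remainder: 6x² + 51x + 65.
Step 6: lead(6x² + 51x + 65) ÷ lead(D) = 6x² ÷ −x = −6x. Subtract (−6x)·D = 6x² + 42x. Remainder: 9x + 65.
Step 7: lead(9x + 65) ÷ lead(D) = 9x ÷ −x = −9. Subtract (−9)·D = 9x + 63. Remainder: 2.

R(x) = 2, so D(x) is not a factor of P(x). no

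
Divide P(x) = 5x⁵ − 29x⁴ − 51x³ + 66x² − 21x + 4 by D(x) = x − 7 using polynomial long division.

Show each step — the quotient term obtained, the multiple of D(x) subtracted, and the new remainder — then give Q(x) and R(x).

Q(x) = 5x⁴ + 6x³ − 9x² + 3x; R(x) = 4

Step 1: lead(5x⁵ − 29x⁴ − 51x³ + 66x² − 21x + 4) ÷ lead(D) = 5x⁵ ÷ x = 5x⁴. Subtract (5x⁴)·D = 5x⁵ − 35x⁴. Remainder: 6x⁴ − 51x³ + 66x² − 21x + 4.
Step 2: lead(6x⁴ − 51x³ + 66x² − 21x + 4) ÷ lead(D) = 6x⁴ ÷ x = 6x³. Subtract (6x³)·D = 6x⁴ − 42x³. Remainder: −9x³ + 66x² − 21x + 4.
Step 3: lead(−9x³ + 66x² − 21x + 4) ÷ lead(D) = −9x³ ÷ x = −9x². Subtract (−9x²)·D = −9x³ + 63x². Remainder: 3x² − 21x + 4.
Step 4: lead(3x² − 21x + 4) ÷ lead(D) = 3x² ÷ x = 3x. Subtract (3x)·D = 3x² − 21x. Remainder: 4.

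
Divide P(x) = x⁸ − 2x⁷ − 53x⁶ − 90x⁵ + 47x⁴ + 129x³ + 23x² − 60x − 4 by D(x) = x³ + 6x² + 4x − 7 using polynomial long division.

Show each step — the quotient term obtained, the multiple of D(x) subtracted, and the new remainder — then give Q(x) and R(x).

Q(x) = x⁵ − 8x⁴ − 9x³ + 3x² + 9x; R(x) = 8x² + 3x − 4

Step 1: lead(x⁸ − 2x⁷ − 53x⁶ − 90x⁵ + 47x⁴ + 129x³ + 23x² − 60x − 4) ÷ lead(D) = x⁸ ÷ x³ = x⁵. Subtract (x⁵)·D = x⁸ + 6x⁷ + 4x⁶ − 7x⁵. Remainder: −8x⁷ − 57x⁶ − 83x⁵ + 47x⁴ + 129x³ + 23x² − 60x − 4.
Step 2: lead(−8x⁷ − 57x⁶ − 83x⁵ + 47x⁴ + 129x³ + 23x² − 60x − 4) ÷ lead(D) = −8x⁷ ÷ x³ = −8x⁴. Subtract (−8x⁴)·D = −8x⁷ − 48x⁶ − 32x⁵ + 56x⁴. Remainder: −9x⁶ − 51x⁵ − 9x⁴ + 129x³ + 23x² − 60x − 4.
Step 3: lead(−9x⁶ − 51x⁵ − 9x⁴ + 129x³ + 23x² − 60x − 4) ÷ lead(D) = −9x⁶ ÷ x³ = −9x³. Subtract (−9x³)·D = −9x⁶ − 54x⁵ − 36x⁴ + 63x³. Remainder: 3x⁵ + 27x⁴ + 66x³ + 23x² − 60x − 4.
Step 4: lead(3x⁵ + 27x⁴ + 66x³ + 23x² − 60x − 4) ÷ lead(D) = 3x⁵ ÷ x³ = 3x². Subtract (3x²)·D = 3x⁵ + 18x⁴ + 12x³ − 21x². Remainder: 9x⁴ + 54x³ + 44x² − 60x − 4.
Step 5: lead(9x⁴ + 54x³ + 44x² − 60x − 4) ÷ lead(D) = 9x⁴ ÷ x³ = 9x. Subtract (9x)·D = 9x⁴ + 54x³ + 36x² − 63x. Remainder: 8x² + 3x − 4.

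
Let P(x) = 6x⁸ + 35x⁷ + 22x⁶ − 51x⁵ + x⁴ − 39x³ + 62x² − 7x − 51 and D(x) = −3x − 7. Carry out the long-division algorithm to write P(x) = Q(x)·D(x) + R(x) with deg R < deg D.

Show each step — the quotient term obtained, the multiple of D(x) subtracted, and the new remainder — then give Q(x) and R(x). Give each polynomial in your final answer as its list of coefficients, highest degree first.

Step 1: lead(6x⁸ + 35x⁷ + 22x⁶ − 51x⁵ + x⁴ − 39x³ + 62x² − 7x − 51) ÷ lead(D) = 6x⁸ ÷ −3x = −2x⁷. Subtract (−2x⁷)·D = 6x⁸ + 14x⁷. Remainder: 21x⁷ + 22x⁶ − 51x⁵ + x⁴ − 39x³ + 62x² − 7x − 51.
Step 2: lead(21x⁷ + 22x⁶ − 51x⁵ + x⁴ − 39x³ + 62x² − 7x − 51) ÷ lead(D) = 21x⁷ ÷ −3x = −7x⁶. Subtract (−7x⁶)·D = 21x⁷ + 49x⁶. Remainder: −27x⁶ − 51x⁵ + x⁴ − 39x³ + 62x² − 7x − 51.
Step 3: lead(−27x⁶ − 51x⁵ + x⁴ − 39x³ + 62x² − 7x − 51) ÷ lead(D) = −27x⁶ ÷ −3x = 9x⁵. Subtract (9x⁵)·D = −27x⁶ − 63x⁵. Remainder: 12x⁵ + x⁴ − 39x³ + 62x² − 7x − 51.
Step 4: lead(12x⁵ + x⁴ − 39x³ + 62x² − 7x − 51) ÷ lead(D) = 12x⁵ ÷ −3x = −4x⁴. Subtract (−4x⁴)·D = 12x⁵ + 28x⁴. Remainder: −27x⁴ − 39x³ + 62x² − 7x − 51.
Step 5: lead(−27x⁴ − 39x³ + 62x² − 7x − 51) ÷ lead(D) = −27x⁴ ÷ −3x = 9x³. Subtract (9x³)·D = −27x⁴ − 63x³. Remainder: 24x³ + 62x² − 7x − 51.
Step 6: lead(24x³ + 62x² − 7x − 51) ÷ lead(D) = 24x³ ÷ −3x = −8x². Subtract (−8x²)·D = 24x³ + 56x². Remainder: 6x² − 7x − 51.
Step 7: lead(6x² − 7x − 51) ÷ lead(D) = 6x² ÷ −3x = −2x. Subtract (−2x)·D = 6x² + 14x. Remainder: −21x − 51.
Step 8: lead(−21x − 51) ÷ lead(D) = −21x ÷ −3x = 7. Subtract (7)·D = −21x − 49. Remainder: −2.

Q = [-2, -7, 9, -4, 9, -8, -2, 7]; R = [-2]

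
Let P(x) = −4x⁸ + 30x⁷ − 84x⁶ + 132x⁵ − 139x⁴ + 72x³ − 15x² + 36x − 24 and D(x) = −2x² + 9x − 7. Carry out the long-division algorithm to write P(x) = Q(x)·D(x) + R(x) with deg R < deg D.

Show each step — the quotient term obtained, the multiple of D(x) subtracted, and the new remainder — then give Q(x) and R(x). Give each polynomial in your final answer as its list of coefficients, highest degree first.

Step 1: lead(−4x⁸ + 30x⁷ − 84x⁶ + 132x⁵ − 139x⁴ + 72x³ − 15x² + 36x − 24) ÷ lead(D) = −4x⁸ ÷ −2x² = 2x⁶. Subtract (2x⁶)·D = −4x⁸ + 18x⁷ − 14x⁶. Remainder: 12x⁷ − 70x⁶ + 132x⁵ − 139x⁴ + 72x³ − 15x² + 36x − 24.
Step 2: lead(12x⁷ − 70x⁶ + 132x⁵ − 139x⁴ + 72x³ − 15x² + 36x − 24) ÷ lead(D) = 12x⁷ ÷ −2x² = −6x⁵. Subtract (−6x⁵)·D = 12x⁷ − 54x⁶ + 42x⁵. Remainder: −16x⁶ + 90x⁵ − 139x⁴ + 72x³ − 15x² + 36x − 24.
Step 3: lead(−16x⁶ + 90x⁵ − 139x⁴ + 72x³ − 15x² + 36x − 24) ÷ lead(D) = −16x⁶ ÷ −2x² = 8x⁴. Subtract (8x⁴)·D = −16x⁶ + 72x⁵ − 56x⁴. Remainder: 18x⁵ − 83x⁴ + 72x³ − 15x² + 36x − 24.
Step 4: lead(18x⁵ − 83x⁴ + 72x³ − 15x² + 36x − 24) ÷ lead(D) = 18x⁵ ÷ −2x² = −9x³. Subtract (−9x³)·D = 18x⁵ − 81x⁴ + 63x³. Remainder: −2x⁴ + 9x³ − 15x² + 36x − 24.
Step 5: lead(−2x⁴ + 9x³ − 15x² + 36x − 24) ÷ lead(D) = −2x⁴ ÷ −2x² = x². Subtract (x²)·D = −2x⁴ + 9x³ − 7x². Remainder: −8x² + 36x − 24.
Step 6: lead(−8x² + 36x − 24) ÷ lead(D) = −8x² ÷ −2x² = 4. Subtract (4)·D = −8x² + 36x − 28. Remainder: 4.

Q = [2, -6, 8, -9, 1, 0, 4]; R = [4]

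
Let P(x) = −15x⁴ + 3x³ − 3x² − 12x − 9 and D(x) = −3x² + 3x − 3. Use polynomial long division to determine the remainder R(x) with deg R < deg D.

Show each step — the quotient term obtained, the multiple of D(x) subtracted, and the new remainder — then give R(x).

R(x) = −9

Step 1: lead(−15x⁴ + 3x³ − 3x² − 12x − 9) ÷ lead(D) = −15x⁴ ÷ −3x² = 5x². Subtract (5x²)·D = −15x⁴ + 15x³ − 15x². Remainder: −12x³ + 12x² − 12x − 9.
Step 2: lead(−12x³ + 12x² − 12x − 9) ÷ lead(D) = −12x³ ÷ −3x² = 4x. Subtract (4x)·D = −12x³ + 12x² − 12x. Remainder: −9.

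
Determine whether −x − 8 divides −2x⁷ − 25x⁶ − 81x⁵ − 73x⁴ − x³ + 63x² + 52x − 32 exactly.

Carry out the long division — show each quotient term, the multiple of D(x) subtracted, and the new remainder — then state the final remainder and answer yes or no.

Step 1: lead(−2x⁷ − 25x⁶ − 81x⁵ − 73x⁴ − x³ + 63x² + 52x − 32) ÷ lead(D) = −2x⁷ ÷ −x = 2x⁶. Subtract (2x⁶)·D = −2x⁷ − 16x⁶. Remainder: −9x⁶ − 81x⁵ − 73x⁴ − x³ + 63x² + 52x − 32.
Step 2: lead(−9x⁶ − 81x⁵ − 73x⁴ − x³ + 63x² + 52x − 32) ÷ lead(D) = −9x⁶ ÷ −x = 9x⁵. Subtract (9x⁵)·D = −9x⁶ − 72x⁵. Remainder: −9x⁵ − 73x⁴ − x³ + 63x² + 52x − 32.
Step 3: lead(−9x⁵ − 73x⁴ − x³ + 63x² + 52x − 32) ÷ lead(D) = −9x⁵ ÷ −x = 9x⁴. Subtract (9x⁴)·D = −9x⁵ − 72x⁴. Remainder: −x⁴ − x³ + 63x² + 52x − 32.
Step 4: lead(−x⁴ − x³ + 63x² + 52x − 32) ÷ lead(D) = −x⁴ ÷ −x = x³. Subtract (x³)·D = −x⁴ − 8x³. Remainder: 7x³ + 63x² + 52x − 32.
Step 5: lead(7x³ + 63x² + 52x − 32) ÷ lead(D) = 7x³ ÷ −x = −7x². Subtract (−7x²)·D = 7x³ + 56x². Remainder: 7x² + 52x − 32.
Step 6: lead(7x² + 52x − 32) ÷ lead(D) = 7x² ÷ −x = −7x. Subtract (−7x)·D = 7x² + 56x. Remainder: −4x − 32.
Step 7: lead(−4x − 32) ÷ lead(D) = −4x ÷ −x = 4. Subtract (4)·D = −4x − 32. Remainder: 0.

R(x) = 0, so D(x) is a factor of P(x). yes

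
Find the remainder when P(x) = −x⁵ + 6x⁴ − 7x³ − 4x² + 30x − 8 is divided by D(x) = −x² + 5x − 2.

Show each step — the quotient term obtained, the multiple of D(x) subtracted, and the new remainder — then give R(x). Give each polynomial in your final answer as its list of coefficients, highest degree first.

Step 1: lead(−x⁵ + 6x⁴ − 7x³ − 4x² + 30x − 8) ÷ lead(D) = −x⁵ ÷ −x² = x³. Subtract (x³)·D = −x⁵ + 5x⁴ − 2x³. Remainder: x⁴ − 5x³ − 4x² + 30x − 8.
Step 2: lead(x⁴ − 5x³ − 4x² + 30x − 8) ÷ lead(D) = x⁴ ÷ −x² = −x². Subtract (−x²)·D = x⁴ − 5x³ + 2x². Remainder: −6x² + 30x − 8.
Step 3: lead(−6x² + 30x − 8) ÷ lead(D) = −6x² ÷ −x² = 6. Subtract (6)·D = −6x² + 30x − 12. Remainder: 4.

R = [4]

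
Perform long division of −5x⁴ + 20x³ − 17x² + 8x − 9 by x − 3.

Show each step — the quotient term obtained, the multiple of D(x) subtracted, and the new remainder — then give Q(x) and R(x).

Q(x) = −5x³ + 5x² − 2x + 2; R(x) = −3

Step 1: lead(−5x⁴ + 20x³ − 17x² + 8x − 9) ÷ lead(D) = −5x⁴ ÷ x = −5x³. Subtract (−5x³)·D = −5x⁴ + 15x³. Remainder: 5x³ − 17x² + 8x − 9.
Step 2: lead(5x³ − 17x² + 8x − 9) ÷ lead(D) = 5x³ ÷ x = 5x². Subtract (5x²)·D = 5x³ − 15x². Remainder: −2x² + 8x − 9.
Step 3: lead(−2x² + 8x − 9) ÷ lead(D) = −2x² ÷ x = −2x. Subtract (−2x)·D = −2x² + 6x. Remainder: 2x − 9.
Step 4: lead(2x − 9) ÷ lead(D) = 2x ÷ x = 2. Subtract (2)·D = 2x − 6. Remainder: −3.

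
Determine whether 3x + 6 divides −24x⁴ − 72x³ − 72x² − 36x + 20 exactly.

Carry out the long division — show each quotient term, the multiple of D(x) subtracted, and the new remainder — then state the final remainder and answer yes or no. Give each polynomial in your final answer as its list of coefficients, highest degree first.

Step 1: lead(−24x⁴ − 72x³ − 72x² − 36x + 20) ÷ lead(D) = −24x⁴ ÷ 3x = −8x³. Subtract (−8x³)·D = −24x⁴ − 48x³. Remainder: −24x³ − 72x² − 36x + 20.
Step 2: lead(−24x³ − 72x² − 36x + 20) ÷ lead(D) = −24x³ ÷ 3x = −8x². Subtract (−8x²)·D = −24x³ − 48x². Remainder: −24x² − 36x + 20.
Step 3: lead(−24x² − 36x + 20) ÷ lead(D) = −24x² ÷ 3x = −8x. Subtract (−8x)·D = −24x² − 48x. Remainder: 12x + 20.
Step 4: lead(12x + 20) ÷ lead(D) = 12x ÷ 3x = 4. Subtract (4)·D = 12x + 24. Remainder: −4.

R = [-4], so D(x) is not a factor of P(x). no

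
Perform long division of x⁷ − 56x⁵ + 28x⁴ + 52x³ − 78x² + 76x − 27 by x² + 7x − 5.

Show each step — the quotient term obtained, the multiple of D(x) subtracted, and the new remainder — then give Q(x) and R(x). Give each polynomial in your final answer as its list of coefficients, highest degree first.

Q = [1, -7, -2, 7, -7, 6]; R = [-1, 3]

Step 1: lead(x⁷ − 56x⁵ + 28x⁴ + 52x³ − 78x² + 76x − 27) ÷ lead(D) = x⁷ ÷ x² = x⁵. Subtract (x⁵)·D = x⁷ + 7x⁶ − 5x⁵. Remainder: −7x⁶ − 51x⁵ + 28x⁴ + 52x³ − 78x² + 76x − 27.
Step 2: lead(−7x⁶ − 51x⁵ + 28x⁴ + 52x³ − 78x² + 76x − 27) ÷ lead(D) = −7x⁶ ÷ x² = −7x⁴. Subtract (−7x⁴)·D = −7x⁶ − 49x⁵ + 35x⁴. Remainder: −2x⁵ − 7x⁴ + 52x³ − 78x² + 76x − 27.
Step 3: lead(−2x⁵ − 7x⁴ + 52x³ − 78x² + 76x − 27) ÷ lead(D) = −2x⁵ ÷ x² = −2x³. Subtract (−2x³)·D = −2x⁵ − 14x⁴ + 10x³. Remainder: 7x⁴ + 42x³ − 78x² + 76x − 27.
Step 4: lead(7x⁴ + 42x³ − 78x² + 76x − 27) ÷ lead(D) = 7x⁴ ÷ x² = 7x². Subtract (7x²)·D = 7x⁴ + 49x³ − 35x². Remainder: −7x³ − 43x² + 76x − 27.
Step 5: lead(−7x³ − 43x² + 76x − 27) ÷ lead(D) = −7x³ ÷ x² = −7x. Subtract (−7x)·D = −7x³ − 49x² + 35x. Remainder: 6x² + 41x − 27.
Step 6: lead(6x² + 41x − 27) ÷ lead(D) = 6x² ÷ x² = 6. Subtract (6)·D = 6x² + 42x − 30. Remainder: −x + 3.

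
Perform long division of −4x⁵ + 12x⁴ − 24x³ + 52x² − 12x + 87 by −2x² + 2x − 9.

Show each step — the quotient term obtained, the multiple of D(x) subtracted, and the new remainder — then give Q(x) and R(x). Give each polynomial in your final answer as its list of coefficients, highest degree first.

Step 1: lead(−4x⁵ + 12x⁴ − 24x³ + 52x² − 12x + 87) ÷ lead(D) = −4x⁵ ÷ −2x² = 2x³. Subtract (2x³)·D = −4x⁵ + 4x⁴ − 18x³. Remainder: 8x⁴ − 6x³ + 52x² − 12x + 87.
Step 2: lead(8x⁴ − 6x³ + 52x² − 12x + 87) ÷ lead(D) = 8x⁴ ÷ −2x² = −4x². Subtract (−4x²)·D = 8x⁴ − 8x³ + 36x². Remainder: 2x³ + 16x² − 12x + 87.
Step 3: lead(2x³ + 16x² − 12x + 87) ÷ lead(D) = 2x³ ÷ −2x² = −x. Subtract (−x)·D = 2x³ − 2x² + 9x. Remainder: 18x² − 21x + 87.
Step 4: lead(18x² − 21x + 87) ÷ lead(D) = 18x² ÷ −2x² = −9. Subtract (−9)·D = 18x² − 18x + 81. Remainder: −3x + 6.

Q = [2, -4, -1, -9]; R = [-3, 6]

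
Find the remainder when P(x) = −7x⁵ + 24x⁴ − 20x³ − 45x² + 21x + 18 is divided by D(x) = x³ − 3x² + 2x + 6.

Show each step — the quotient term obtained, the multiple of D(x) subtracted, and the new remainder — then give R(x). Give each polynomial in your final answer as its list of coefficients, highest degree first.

R = [-3, 0]

Step 1: lead(−7x⁵ + 24x⁴ − 20x³ − 45x² + 21x + 18) ÷ lead(D) = −7x⁵ ÷ x³ = −7x². Subtract (−7x²)·D = −7x⁵ + 21x⁴ − 14x³ − 42x². Remainder: 3x⁴ − 6x³ − 3x² + 21x + 18.
Step 2: lead(3x⁴ − 6x³ − 3x² + 21x + 18) ÷ lead(D) = 3x⁴ ÷ x³ = 3x. Subtract (3x)·D = 3x⁴ − 9x³ + 6x² + 18x. Remainder: 3x³ − 9x² + 3x + 18.
Step 3: lead(3x³ − 9x² + 3x + 18) ÷ lead(D) = 3x³ ÷ x³ = 3. Subtract (3)·D = 3x³ − 9x² + 6x + 18. Remainder: −3x.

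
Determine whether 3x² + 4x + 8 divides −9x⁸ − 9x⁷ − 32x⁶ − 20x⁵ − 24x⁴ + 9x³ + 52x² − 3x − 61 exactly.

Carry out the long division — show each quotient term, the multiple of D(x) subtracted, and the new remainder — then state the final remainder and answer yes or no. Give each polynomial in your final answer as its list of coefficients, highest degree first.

Step 1: lead(−9x⁸ − 9x⁷ − 32x⁶ − 20x⁵ − 24x⁴ + 9x³ + 52x² − 3x − 61) ÷ lead(D) = −9x⁸ ÷ 3x² = −3x⁶. Subtract (−3x⁶)·D = −9x⁸ − 12x⁷ − 24x⁶. Remainder: 3x⁷ − 8x⁶ − 20x⁵ − 24x⁴ + 9x³ + 52x² − 3x − 61.
Step 2: lead(3x⁷ − 8x⁶ − 20x⁵ − 24x⁴ + 9x³ + 52x² − 3x − 61) ÷ lead(D) = 3x⁷ ÷ 3x² = x⁵. Subtract (x⁵)·D = 3x⁷ + 4x⁶ + 8x⁵. Remainder: −12x⁶ − 28x⁵ − 24x⁴ + 9x³ + 52x² − 3x − 61.
Step 3: lead(−12x⁶ − 28x⁵ − 24x⁴ + 9x³ + 52x² − 3x − 61) ÷ lead(D) = −12x⁶ ÷ 3x² = −4x⁴. Subtract (−4x⁴)·D = −12x⁶ − 16x⁵ − 32x⁴. Remainder: −12x⁵ + 8x⁴ + 9x³ + 52x² − 3x − 61.
Step 4: lead(−12x⁵ + 8x⁴ + 9x³ + 52x² − 3x − 61) ÷ lead(D) = −12x⁵ ÷ 3x² = −4x³. Subtract (−4x³)·D = −12x⁵ − 16x⁴ − 32x³. Remainder: 24x⁴ + 41x³ + 52x² − 3x − 61.
Step 5: lead(24x⁴ + 41x³ + 52x² − 3x − 61) ÷ lead(D) = 24x⁴ ÷ 3x² = 8x². Subtract (8x²)·D = 24x⁴ + 32x³ + 64x². Remainder: 9x³ − 12x² − 3x − 61.
Step 6: lead(9x³ − 12x² − 3x − 61) ÷ lead(D) = 9x³ ÷ 3x² = 3x. Subtract (3x)·D = 9x³ + 12x² + 24x. Remainder: −24x² − 27x − 61.
Step 7: lead(−24x² − 27x − 61) ÷ lead(D) = −24x² ÷ 3x² = −8. Subtract (−8)·D = −24x² − 32x − 64. Remainder: 5x + 3.

R = [5, 3], so D(x) is not a factor of P(x). no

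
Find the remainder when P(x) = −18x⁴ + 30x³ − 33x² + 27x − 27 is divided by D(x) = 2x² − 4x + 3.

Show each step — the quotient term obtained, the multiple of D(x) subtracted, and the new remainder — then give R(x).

Step 1: lead(−18x⁴ + 30x³ − 33x² + 27x − 27) ÷ lead(D) = −18x⁴ ÷ 2x² = −9x². Subtract (−9x²)·D = −18x⁴ + 36x³ − 27x². Remainder: −6x³ − 6x² + 27x − 27.
Step 2: lead(−6x³ − 6x² + 27x − 27) ÷ lead(D) = −6x³ ÷ 2x² = −3x. Subtract (−3x)·D = −6x³ + 12x² − 9x. Remainder: −18x² + 36x − 27.
Step 3: lead(−18x² + 36x − 27) ÷ lead(D) = −18x² ÷ 2x² = −9. Subtract (−9)·D = −18x² + 36x − 27. Remainder: 0.

R(x) = 0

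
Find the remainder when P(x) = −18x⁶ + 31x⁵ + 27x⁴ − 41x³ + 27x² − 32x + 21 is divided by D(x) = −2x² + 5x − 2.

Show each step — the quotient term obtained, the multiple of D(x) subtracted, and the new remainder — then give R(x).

R(x) = 9

Step 1: lead(−18x⁶ + 31x⁵ + 27x⁴ − 41x³ + 27x² − 32x + 21) ÷ lead(D) = −18x⁶ ÷ −2x² = 9x⁴. Subtract (9x⁴)·D = −18x⁶ + 45x⁵ − 18x⁴. Remainder: −14x⁵ + 45x⁴ − 41x³ + 27x² − 32x + 21.
Step 2: lead(−14x⁵ + 45x⁴ − 41x³ + 27x² − 32x + 21) ÷ lead(D) = −14x⁵ ÷ −2x² = 7x³. Subtract (7x³)·D = −14x⁵ + 35x⁴ − 14x³. Remainder: 10x⁴ − 27x³ + 27x² − 32x + 21.
Step 3: lead(10x⁴ − 27x³ + 27x² − 32x + 21) ÷ lead(D) = 10x⁴ ÷ −2x² = −5x². Subtract (−5x²)·D = 10x⁴ − 25x³ + 10x². Remainder: −2x³ + 17x² − 32x + 21.
Step 4: lead(−2x³ + 17x² − 32x + 21) ÷ lead(D) = −2x³ ÷ −2x² = x. Subtract (x)·D = −2x³ + 5x² − 2x. Remainder: 12x² − 30x + 21.
Step 5: lead(12x² − 30x + 21) ÷ lead(D) = 12x² ÷ −2x² = −6. Subtract (−6)·D = 12x² − 30x + 12. Remainder: 9.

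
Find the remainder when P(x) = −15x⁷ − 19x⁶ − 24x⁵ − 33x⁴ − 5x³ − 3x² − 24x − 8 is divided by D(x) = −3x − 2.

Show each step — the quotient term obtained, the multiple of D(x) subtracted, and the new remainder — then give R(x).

Step 1: lead(−15x⁷ − 19x⁶ − 24x⁵ − 33x⁴ − 5x³ − 3x² − 24x − 8) ÷ lead(D) = −15x⁷ ÷ −3x = 5x⁶. Subtract (5x⁶)·D = −15x⁷ − 10x⁶. Remainder: −9x⁶ − 24x⁵ − 33x⁴ − 5x³ − 3x² − 24x − 8.
Step 2: lead(−9x⁶ − 24x⁵ − 33x⁴ − 5x³ − 3x² − 24x − 8) ÷ lead(D) = −9x⁶ ÷ −3x = 3x⁵. Subtract (3x⁵)·D = −9x⁶ − 6x⁵. Remainder: −18x⁵ − 33x⁴ − 5x³ − 3x² − 24x − 8.
Step 3: lead(−18x⁵ − 33x⁴ − 5x³ − 3x² − 24x − 8) ÷ lead(D) = −18x⁵ ÷ −3x = 6x⁴. Subtract (6x⁴)·D = −18x⁵ − 12x⁴. Remainder: −21x⁴ − 5x³ − 3x² − 24x − 8.
Step 4: lead(−21x⁴ − 5x³ − 3x² − 24x − 8) ÷ lead(D) = −21x⁴ ÷ −3x = 7x³. Subtract (7x³)·D = −21x⁴ − 14x³. Remainder: 9x³ − 3x² − 24x − 8.
Step 5: lead(9x³ − 3x² − 24x − 8) ÷ lead(D) = 9x³ ÷ −3x = −3x². Subtract (−3x²)·D = 9x³ + 6x². Remainder: −9x² − 24x − 8.
Step 6: lead(−9x² − 24x − 8) ÷ lead(D) = −9x² ÷ −3x = 3x. Subtract (3x)·D = −9x² − 6x. Remainder: −18x − 8.
Step 7: lead(−18x − 8) ÷ lead(D) = −18x ÷ −3x = 6. Subtract (6)·D = −18x − 12. Remainder: 4.

R(x) = 4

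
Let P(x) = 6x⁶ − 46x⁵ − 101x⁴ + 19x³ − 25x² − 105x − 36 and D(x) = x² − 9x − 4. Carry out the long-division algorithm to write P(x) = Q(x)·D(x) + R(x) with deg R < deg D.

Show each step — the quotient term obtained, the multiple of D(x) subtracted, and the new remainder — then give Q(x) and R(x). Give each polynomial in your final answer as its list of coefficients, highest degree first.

Step 1: lead(6x⁶ − 46x⁵ − 101x⁴ + 19x³ − 25x² − 105x − 36) ÷ lead(D) = 6x⁶ ÷ x² = 6x⁴. Subtract (6x⁴)·D = 6x⁶ − 54x⁵ − 24x⁴. Remainder: 8x⁵ − 77x⁴ + 19x³ − 25x² − 105x − 36.
Step 2: lead(8x⁵ − 77x⁴ + 19x³ − 25x² − 105x − 36) ÷ lead(D) = 8x⁵ ÷ x² = 8x³. Subtract (8x³)·D = 8x⁵ − 72x⁴ − 32x³. Remainder: −5x⁴ + 51x³ − 25x² − 105x − 36.
Step 3: lead(−5x⁴ + 51x³ − 25x² − 105x − 36) ÷ lead(D) = −5x⁴ ÷ x² = −5x². Subtract (−5x²)·D = −5x⁴ + 45x³ + 20x². Remainder: 6x³ − 45x² − 105x − 36.
Step 4: lead(6x³ − 45x² − 105x − 36) ÷ lead(D) = 6x³ ÷ x² = 6x. Subtract (6x)·D = 6x³ − 54x² − 24x. Remainder: 9x² − 81x − 36.
Step 5: lead(9x² − 81x − 36) ÷ lead(D) = 9x² ÷ x² = 9. Subtract (9)·D = 9x² − 81x − 36. Remainder: 0.

Q = [6, 8, -5, 6, 9]; R = [0]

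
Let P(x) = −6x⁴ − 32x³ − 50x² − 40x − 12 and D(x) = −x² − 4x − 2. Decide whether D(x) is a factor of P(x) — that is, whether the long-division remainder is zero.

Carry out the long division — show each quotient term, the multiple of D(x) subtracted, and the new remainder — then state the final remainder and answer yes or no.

R(x) = 0, so D(x) is a factor of P(x). yes

Step 1: lead(−6x⁴ − 32x³ − 50x² − 40x − 12) ÷ lead(D) = −6x⁴ ÷ −x² = 6x². Subtract (6x²)·D = −6x⁴ − 24x³ − 12x². Remainder: −8x³ − 38x² − 40x − 12.
Step 2: lead(−8x³ − 38x² − 40x − 12) ÷ lead(D) = −8x³ ÷ −x² = 8x. Subtract (8x)·D = −8x³ − 32x² − 16x. Remainder: −6x² − 24x − 12.
Step 3: lead(−6x² − 24x − 12) ÷ lead(D) = −6x² ÷ −x² = 6. Subtract (6)·D = −6x² − 24x − 12. Remainder: 0.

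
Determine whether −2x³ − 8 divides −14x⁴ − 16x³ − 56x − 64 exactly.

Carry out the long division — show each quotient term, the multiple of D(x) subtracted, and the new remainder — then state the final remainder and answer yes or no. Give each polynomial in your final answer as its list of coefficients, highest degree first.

Step 1: lead(−14x⁴ − 16x³ − 56x − 64) ÷ lead(D) = −14x⁴ ÷ −2x³ = 7x. Subtract (7x)·D = −14x⁴ − 56x. Remainder: −16x³ − 64.
Step 2: lead(−16x³ − 64) ÷ lead(D) = −16x³ ÷ −2x³ = 8. Subtract (8)·D = −16x³ − 64. Remainder: 0.

R = [0], so D(x) is a factor of P(x). yes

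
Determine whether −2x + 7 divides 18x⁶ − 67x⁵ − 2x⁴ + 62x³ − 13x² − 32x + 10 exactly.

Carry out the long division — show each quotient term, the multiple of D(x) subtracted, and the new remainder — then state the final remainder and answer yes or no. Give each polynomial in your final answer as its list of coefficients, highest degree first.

R = [-4], so D(x) is not a factor of P(x). no

Step 1: lead(18x⁶ − 67x⁵ − 2x⁴ + 62x³ − 13x² − 32x + 10) ÷ lead(D) = 18x⁶ ÷ −2x = −9x⁵. Subtract (−9x⁵)·D = 18x⁶ − 63x⁵. Remainder: −4x⁵ − 2x⁴ + 62x³ − 13x² − 32x + 10.
Step 2: lead(−4x⁵ − 2x⁴ + 62x³ − 13x² − 32x + 10) ÷ lead(D) = −4x⁵ ÷ −2x = 2x⁴. Subtract (2x⁴)·D = −4x⁵ + 14x⁴. Remainder: −16x⁴ + 62x³ − 13x² − 32x + 10.
Step 3: lead(−16x⁴ + 62x³ − 13x² − 32x + 10) ÷ lead(D) = −16x⁴ ÷ −2x = 8x³. Subtract (8x³)·D = −16x⁴ + 56x³. Remainder: 6x³ − 13x² − 32x + 10.
Step 4: lead(6x³ − 13x² − 32x + 10) ÷ lead(D) = 6x³ ÷ −2x = −3x². Subtract (−3x²)·D = 6x³ − 21x². Remainder: 8x² − 32x + 10.
Step 5: lead(8x² − 32x + 10) ÷ lead(D) = 8x² ÷ −2x = −4x. Subtract (−4x)·D = 8x² − 28x. Remainder: −4x + 10.
Step 6: lead(−4x + 10) ÷ lead(D) = −4x ÷ −2x = 2. Subtract (2)·D = −4x + 14. Remainder: −4.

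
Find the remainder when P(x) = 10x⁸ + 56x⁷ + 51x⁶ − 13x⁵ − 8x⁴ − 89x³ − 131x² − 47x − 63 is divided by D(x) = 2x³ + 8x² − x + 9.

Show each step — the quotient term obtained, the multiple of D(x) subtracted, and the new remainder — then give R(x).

Step 1: lead(10x⁸ + 56x⁷ + 51x⁶ − 13x⁵ − 8x⁴ − 89x³ − 131x² − 47x − 63) ÷ lead(D) = 10x⁸ ÷ 2x³ = 5x⁵. Subtract (5x⁵)·D = 10x⁸ + 40x⁷ − 5x⁶ + 45x⁵. Remainder: 16x⁷ + 56x⁶ − 58x⁵ − 8x⁴ − 89x³ − 131x² − 47x − 63.
Step 2: lead(16x⁷ + 56x⁶ − 58x⁵ − 8x⁴ − 89x³ − 131x² − 47x − 63) ÷ lead(D) = 16x⁷ ÷ 2x³ = 8x⁴. Subtract (8x⁴)·D = 16x⁷ + 64x⁶ − 8x⁵ + 72x⁴. Remainder: −8x⁶ − 50x⁵ − 80x⁴ − 89x³ − 131x² − 47x − 63.
Step 3: lead(−8x⁶ − 50x⁵ − 80x⁴ − 89x³ − 131x² − 47x − 63) ÷ lead(D) = −8x⁶ ÷ 2x³ = −4x³. Subtract (−4x³)·D = −8x⁶ − 32x⁵ + 4x⁴ − 36x³. Remainder: −18x⁵ − 84x⁴ − 53x³ − 131x² − 47x − 63.
Step 4: lead(−18x⁵ − 84x⁴ − 53x³ − 131x² − 47x − 63) ÷ lead(D) = −18x⁵ ÷ 2x³ = −9x². Subtract (−9x²)·D = −18x⁵ − 72x⁴ + 9x³ − 81x². Remainder: −12x⁴ − 62x³ − 50x² − 47x − 63.
Step 5: lead(−12x⁴ − 62x³ − 50x² − 47x − 63) ÷ lead(D) = −12x⁴ ÷ 2x³ = −6x. Subtract (−6x)·D = −12x⁴ − 48x³ + 6x² − 54x. Remainder: −14x³ − 56x² + 7x − 63.
Step 6: lead(−14x³ − 56x² + 7x − 63) ÷ lead(D) = −14x³ ÷ 2x³ = −7. Subtract (−7)·D = −14x³ − 56x² + 7x − 63. Remainder: 0.

R(x) = 0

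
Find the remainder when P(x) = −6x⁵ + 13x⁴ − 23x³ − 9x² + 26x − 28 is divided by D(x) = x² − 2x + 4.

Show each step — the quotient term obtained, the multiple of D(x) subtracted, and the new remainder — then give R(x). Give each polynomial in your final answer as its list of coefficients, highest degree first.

R = [0]

Step 1: lead(−6x⁵ + 13x⁴ − 23x³ − 9x² + 26x − 28) ÷ lead(D) = −6x⁵ ÷ x² = −6x³. Subtract (−6x³)·D = −6x⁵ + 12x⁴ − 24x³. Remainder: x⁴ + x³ − 9x² + 26x − 28.
Step 2: lead(x⁴ + x³ − 9x² + 26x − 28) ÷ lead(D) = x⁴ ÷ x² = x². Subtract (x²)·D = x⁴ − 2x³ + 4x². Remainder: 3x³ − 13x² + 26x − 28.
Step 3: lead(3x³ − 13x² + 26x − 28) ÷ lead(D) = 3x³ ÷ x² = 3x. Subtract (3x)·D = 3x³ − 6x² + 12x. Remainder: −7x² + 14x − 28.
Step 4: lead(−7x² + 14x − 28) ÷ lead(D) = −7x² ÷ x² = −7. Subtract (−7)·D = −7x² + 14x − 28. Remainder: 0.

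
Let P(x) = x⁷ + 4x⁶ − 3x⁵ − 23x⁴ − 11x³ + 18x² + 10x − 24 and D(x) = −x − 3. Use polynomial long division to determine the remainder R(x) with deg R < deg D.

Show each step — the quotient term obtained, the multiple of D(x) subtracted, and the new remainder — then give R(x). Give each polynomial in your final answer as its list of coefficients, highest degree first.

Step 1: lead(x⁷ + 4x⁶ − 3x⁵ − 23x⁴ − 11x³ + 18x² + 10x − 24) ÷ lead(D) = x⁷ ÷ −x = −x⁶. Subtract (−x⁶)·D = x⁷ + 3x⁶. Remainder: x⁶ − 3x⁵ − 23x⁴ − 11x³ + 18x² + 10x − 24.
Step 2: lead(x⁶ − 3x⁵ − 23x⁴ − 11x³ + 18x² + 10x − 24) ÷ lead(D) = x⁶ ÷ −x = −x⁵. Subtract (−x⁵)·D = x⁶ + 3x⁵. Remainder: −6x⁵ − 23x⁴ − 11x³ + 18x² + 10x − 24.
Step 3: lead(−6x⁵ − 23x⁴ − 11x³ + 18x² + 10x − 24) ÷ lead(D) = −6x⁵ ÷ −x = 6x⁴. Subtract (6x⁴)·D = −6x⁵ − 18x⁴. Remainder: −5x⁴ − 11x³ + 18x² + 10x − 24.
Step 4: lead(−5x⁴ − 11x³ + 18x² + 10x − 24) ÷ lead(D) = −5x⁴ ÷ −x = 5x³. Subtract (5x³)·D = −5x⁴ − 15x³. Remainder: 4x³ + 18x² + 10x − 24.
Step 5: lead(4x³ + 18x² + 10x − 24) ÷ lead(D) = 4x³ ÷ −x = −4x². Subtract (−4x²)·D = 4x³ + 12x². Remainder: 6x² + 10x − 24.
Step 6: lead(6x² + 10x − 24) ÷ lead(D) = 6x² ÷ −x = −6x. Subtract (−6x)·D = 6x² + 18x. Remainder: −8x − 24.
Step 7: lead(−8x − 24) ÷ lead(D) = −8x ÷ −x = 8. Subtract (8)·D = −8x − 24. Remainder: 0.

R = [0]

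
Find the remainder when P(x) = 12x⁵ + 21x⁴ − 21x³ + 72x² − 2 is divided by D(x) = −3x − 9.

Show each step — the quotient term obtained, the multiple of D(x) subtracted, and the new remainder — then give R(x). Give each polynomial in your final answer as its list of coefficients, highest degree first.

R = [-2]

Step 1: lead(12x⁵ + 21x⁴ − 21x³ + 72x² − 2) ÷ lead(D) = 12x⁵ ÷ −3x = −4x⁴. Subtract (−4x⁴)·D = 12x⁵ + 36x⁴. Remainder: −15x⁴ − 21x³ + 72x² − 2.
Step 2: lead(−15x⁴ − 21x³ + 72x² − 2) ÷ lead(D) = −15x⁴ ÷ −3x = 5x³. Subtract (5x³)·D = −15x⁴ − 45x³. Remainder: 24x³ + 72x² − 2.
Step 3: lead(24x³ + 72x² − 2) ÷ lead(D) = 24x³ ÷ −3x = −8x². Subtract (−8x²)·D = 24x³ + 72x². Remainder: −2.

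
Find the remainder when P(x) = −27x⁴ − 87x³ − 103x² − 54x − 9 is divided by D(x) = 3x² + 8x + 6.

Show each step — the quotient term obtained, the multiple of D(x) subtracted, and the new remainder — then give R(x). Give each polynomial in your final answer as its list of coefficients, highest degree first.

Step 1: lead(−27x⁴ − 87x³ − 103x² − 54x − 9) ÷ lead(D) = −27x⁴ ÷ 3x² = −9x². Subtract (−9x²)·D = −27x⁴ − 72x³ − 54x². Remainder: −15x³ − 49x² − 54x − 9.
Step 2: lead(−15x³ − 49x² − 54x − 9) ÷ lead(D) = −15x³ ÷ 3x² = −5x. Subtract (−5x)·D = −15x³ − 40x² − 30x. Remainder: −9x² − 24x − 9.
Step 3: lead(−9x² − 24x − 9) ÷ lead(D) = −9x² ÷ 3x² = −3. Subtract (−3)·D = −9x² − 24x − 18. Remainder: 9.

R = [9]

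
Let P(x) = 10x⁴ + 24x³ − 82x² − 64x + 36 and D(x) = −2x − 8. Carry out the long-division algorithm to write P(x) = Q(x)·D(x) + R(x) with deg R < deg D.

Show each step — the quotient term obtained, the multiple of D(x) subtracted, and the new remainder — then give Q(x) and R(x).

Q(x) = −5x³ + 8x² + 9x − 4; R(x) = 4

Step 1: lead(10x⁴ + 24x³ − 82x² − 64x + 36) ÷ lead(D) = 10x⁴ ÷ −2x = −5x³. Subtract (−5x³)·D = 10x⁴ + 40x³. Remainder: −16x³ − 82x² − 64x + 36.
Step 2: lead(−16x³ − 82x² − 64x + 36) ÷ lead(D) = −16x³ ÷ −2x = 8x². Subtract (8x²)·D = −16x³ − 64x². Remainder: −18x² − 64x + 36.
Step 3: lead(−18x² − 64x + 36) ÷ lead(D) = −18x² ÷ −2x = 9x. Subtract (9x)·D = −18x² − 72x. Remainder: 8x + 36.
Step 4: lead(8x + 36) ÷ lead(D) = 8x ÷ −2x = −4. Subtract (−4)·D = 8x + 32. Remainder: 4.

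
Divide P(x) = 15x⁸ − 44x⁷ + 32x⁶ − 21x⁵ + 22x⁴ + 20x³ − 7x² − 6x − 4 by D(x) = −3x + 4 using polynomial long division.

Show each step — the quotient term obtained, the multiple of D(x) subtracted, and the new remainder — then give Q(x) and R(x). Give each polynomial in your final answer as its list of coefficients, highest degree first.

Q = [-5, 8, 0, 7, 2, -4, -3, -2]; R = [4]

Step 1: lead(15x⁸ − 44x⁷ + 32x⁶ − 21x⁵ + 22x⁴ + 20x³ − 7x² − 6x − 4) ÷ lead(D) = 15x⁸ ÷ −3x = −5x⁷. Subtract (−5x⁷)·D = 15x⁸ − 20x⁷. Remainder: −24x⁷ + 32x⁶ − 21x⁵ + 22x⁴ + 20x³ − 7x² − 6x − 4.
Step 2: lead(−24x⁷ + 32x⁶ − 21x⁵ + 22x⁴ + 20x³ − 7x² − 6x − 4) ÷ lead(D) = −24x⁷ ÷ −3x = 8x⁶. Subtract (8x⁶)·D = −24x⁷ + 32x⁶. Remainder: −21x⁵ + 22x⁴ + 20x³ − 7x² − 6x − 4.
Step 3: lead(−21x⁵ + 22x⁴ + 20x³ − 7x² − 6x − 4) ÷ lead(D) = −21x⁵ ÷ −3x = 7x⁴. Subtract (7x⁴)·D = −21x⁵ + 28x⁴. Remainder: −6x⁴ + 20x³ − 7x² − 6x − 4.
Step 4: lead(−6x⁴ + 20x³ − 7x² − 6x − 4) ÷ lead(D) = −6x⁴ ÷ −3x = 2x³. Subtract (2x³)·D = −6x⁴ + 8x³. Remainder: 12x³ − 7x² − 6x − 4.
Step 5: lead(12x³ − 7x² − 6x − 4) ÷ lead(D) = 12x³ ÷ −3x = −4x². Subtract (−4x²)·D = 12x³ − 16x². Remainder: 9x² − 6x − 4.
Step 6: lead(9x² − 6x − 4) ÷ lead(D) = 9x² ÷ −3x = −3x. Subtract (−3x)·D = 9x² − 12x. Remainder: 6x − 4.
Step 7: lead(6x − 4) ÷ lead(D) = 6x ÷ −3x = −2. Subtract (−2)·D = 6x − 8. Remainder: 4.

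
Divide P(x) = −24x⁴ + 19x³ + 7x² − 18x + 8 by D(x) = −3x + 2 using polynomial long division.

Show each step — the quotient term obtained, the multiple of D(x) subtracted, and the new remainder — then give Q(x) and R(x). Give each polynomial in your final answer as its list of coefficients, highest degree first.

Q = [8, -1, -3, 4]; R = [0]

Step 1: lead(−24x⁴ + 19x³ + 7x² − 18x + 8) ÷ lead(D) = −24x⁴ ÷ −3x = 8x³. Subtract (8x³)·D = −24x⁴ + 16x³. Remainder: 3x³ + 7x² − 18x + 8.
Step 2: lead(3x³ + 7x² − 18x + 8) ÷ lead(D) = 3x³ ÷ −3x = −x². Subtract (−x²)·D = 3x³ − 2x². Remainder: 9x² − 18x + 8.
Step 3: lead(9x² − 18x + 8) ÷ lead(D) = 9x² ÷ −3x = −3x. Subtract (−3x)·D = 9x² − 6x. Remainder: −12x + 8.
Step 4: lead(−12x + 8) ÷ lead(D) = −12x ÷ −3x = 4. Subtract (4)·D = −12x + 8. Remainder: 0.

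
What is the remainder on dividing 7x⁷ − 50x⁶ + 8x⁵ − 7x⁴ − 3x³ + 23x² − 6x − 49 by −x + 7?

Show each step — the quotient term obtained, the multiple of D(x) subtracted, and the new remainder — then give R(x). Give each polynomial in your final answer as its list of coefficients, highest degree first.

Step 1: lead(7x⁷ − 50x⁶ + 8x⁵ − 7x⁴ − 3x³ + 23x² − 6x − 49) ÷ lead(D) = 7x⁷ ÷ −x = −7x⁶. Subtract (−7x⁶)·D = 7x⁷ − 49x⁶. Remainder: −x⁶ + 8x⁵ − 7x⁴ − 3x³ + 23x² − 6x − 49.
Step 2: lead(−x⁶ + 8x⁵ − 7x⁴ − 3x³ + 23x² − 6x − 49) ÷ lead(D) = −x⁶ ÷ −x = x⁵. Subtract (x⁵)·D = −x⁶ + 7x⁵. Remainder: x⁵ − 7x⁴ − 3x³ + 23x² − 6x − 49.
Step 3: lead(x⁵ − 7x⁴ − 3x³ + 23x² − 6x − 49) ÷ lead(D) = x⁵ ÷ −x = −x⁴. Subtract (−x⁴)·D = x⁵ − 7x⁴. Remainder: −3x³ + 23x² − 6x − 49.
Step 4: lead(−3x³ + 23x² − 6x − 49) ÷ lead(D) = −3x³ ÷ −x = 3x². Subtract (3x²)·D = −3x³ + 21x². Remainder: 2x² − 6x − 49.
Step 5: lead(2x² − 6x − 49) ÷ lead(D) = 2x² ÷ −x = −2x. Subtract (−2x)·D = 2x² − 14x. Remainder: 8x − 49.
Step 6: lead(8x − 49) ÷ lead(D) = 8x ÷ −x = −8. Subtract (−8)·D = 8x − 56. Remainder: 7.

R = [7]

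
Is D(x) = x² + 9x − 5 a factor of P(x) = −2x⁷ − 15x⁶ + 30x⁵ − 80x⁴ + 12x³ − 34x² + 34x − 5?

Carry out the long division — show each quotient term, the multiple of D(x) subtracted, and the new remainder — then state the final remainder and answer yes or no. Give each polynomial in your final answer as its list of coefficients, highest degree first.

Step 1: lead(−2x⁷ − 15x⁶ + 30x⁵ − 80x⁴ + 12x³ − 34x² + 34x − 5) ÷ lead(D) = −2x⁷ ÷ x² = −2x⁵. Subtract (−2x⁵)·D = −2x⁷ − 18x⁶ + 10x⁵. Remainder: 3x⁶ + 20x⁵ − 80x⁴ + 12x³ − 34x² + 34x − 5.
Step 2: lead(3x⁶ + 20x⁵ − 80x⁴ + 12x³ − 34x² + 34x − 5) ÷ lead(D) = 3x⁶ ÷ x² = 3x⁴. Subtract (3x⁴)·D = 3x⁶ + 27x⁵ − 15x⁴. Remainder: −7x⁵ − 65x⁴ + 12x³ − 34x² + 34x − 5.
Step 3: lead(−7x⁵ − 65x⁴ + 12x³ − 34x² + 34x − 5) ÷ lead(D) = −7x⁵ ÷ x² = −7x³. Subtract (−7x³)·D = −7x⁵ − 63x⁴ + 35x³. Remainder: −2x⁴ − 23x³ − 34x² + 34x − 5.
Step 4: lead(−2x⁴ − 23x³ − 34x² + 34x − 5) ÷ lead(D) = −2x⁴ ÷ x² = −2x². Subtract (−2x²)·D = −2x⁴ − 18x³ + 10x². Remainder: −5x³ − 44x² + 34x − 5.
Step 5: lead(−5x³ − 44x² + 34x − 5) ÷ lead(D) = −5x³ ÷ x² = −5x. Subtract (−5x)·D = −5x³ − 45x² + 25x. Remainder: x² + 9x − 5.
Step 6: lead(x² + 9x − 5) ÷ lead(D) = x² ÷ x² = 1. Subtract (1)·D = x² + 9x − 5. Remainder: 0.

R = [0], so D(x) is a factor of P(x). yes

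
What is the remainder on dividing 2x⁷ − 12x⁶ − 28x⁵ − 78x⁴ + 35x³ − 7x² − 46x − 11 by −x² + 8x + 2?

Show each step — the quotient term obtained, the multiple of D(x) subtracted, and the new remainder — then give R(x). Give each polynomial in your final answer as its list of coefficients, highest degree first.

R = [-1]

Step 1: lead(2x⁷ − 12x⁶ − 28x⁵ − 78x⁴ + 35x³ − 7x² − 46x − 11) ÷ lead(D) = 2x⁷ ÷ −x² = −2x⁵. Subtract (−2x⁵)·D = 2x⁷ − 16x⁶ − 4x⁵. Remainder: 4x⁶ − 24x⁵ − 78x⁴ + 35x³ − 7x² − 46x − 11.
Step 2: lead(4x⁶ − 24x⁵ − 78x⁴ + 35x³ − 7x² − 46x − 11) ÷ lead(D) = 4x⁶ ÷ −x² = −4x⁴. Subtract (−4x⁴)·D = 4x⁶ − 32x⁵ − 8x⁴. Remainder: 8x⁵ − 70x⁴ + 35x³ − 7x² − 46x − 11.
Step 3: lead(8x⁵ − 70x⁴ + 35x³ − 7x² − 46x − 11) ÷ lead(D) = 8x⁵ ÷ −x² = −8x³. Subtract (−8x³)·D = 8x⁵ − 64x⁴ − 16x³. Remainder: −6x⁴ + 51x³ − 7x² − 46x − 11.
Step 4: lead(−6x⁴ + 51x³ − 7x² − 46x − 11) ÷ lead(D) = −6x⁴ ÷ −x² = 6x². Subtract (6x²)·D = −6x⁴ + 48x³ + 12x². Remainder: 3x³ − 19x² − 46x − 11.
Step 5: lead(3x³ − 19x² − 46x − 11) ÷ lead(D) = 3x³ ÷ −x² = −3x. Subtract (−3x)·D = 3x³ − 24x² − 6x. Remainder: 5x² − 40x − 11.
Step 6: lead(5x² − 40x − 11) ÷ lead(D) = 5x² ÷ −x² = −5. Subtract (−5)·D = 5x² − 40x − 10. Remainder: −1.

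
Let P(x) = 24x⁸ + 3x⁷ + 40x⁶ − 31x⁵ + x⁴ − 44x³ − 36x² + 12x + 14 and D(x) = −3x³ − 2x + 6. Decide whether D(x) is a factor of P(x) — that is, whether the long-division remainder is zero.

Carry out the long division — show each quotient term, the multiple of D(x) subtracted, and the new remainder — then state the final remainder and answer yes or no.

Step 1: lead(24x⁸ + 3x⁷ + 40x⁶ − 31x⁵ + x⁴ − 44x³ − 36x² + 12x + 14) ÷ lead(D) = 24x⁸ ÷ −3x³ = −8x⁵. Subtract (−8x⁵)·D = 24x⁸ + 16x⁶ − 48x⁵. Remainder: 3x⁷ + 24x⁶ + 17x⁵ + x⁴ − 44x³ − 36x² + 12x + 14.
Step 2: lead(3x⁷ + 24x⁶ + 17x⁵ + x⁴ − 44x³ − 36x² + 12x + 14) ÷ lead(D) = 3x⁷ ÷ −3x³ = −x⁴. Subtract (−x⁴)·D = 3x⁷ + 2x⁵ − 6x⁴. Remainder: 24x⁶ + 15x⁵ + 7x⁴ − 44x³ − 36x² + 12x + 14.
Step 3: lead(24x⁶ + 15x⁵ + 7x⁴ − 44x³ − 36x² + 12x + 14) ÷ lead(D) = 24x⁶ ÷ −3x³ = −8x³. Subtract (−8x³)·D = 24x⁶ + 16x⁴ − 48x³. Remainder: 15x⁵ − 9x⁴ + 4x³ − 36x² + 12x + 14.
Step 4: lead(15x⁵ − 9x⁴ + 4x³ − 36x² + 12x + 14) ÷ lead(D) = 15x⁵ ÷ −3x³ = −5x². Subtract (−5x²)·D = 15x⁵ + 10x³ − 30x². Remainder: −9x⁴ − 6x³ − 6x² + 12x + 14.
Step 5: lead(−9x⁴ − 6x³ − 6x² + 12x + 14) ÷ lead(D) = −9x⁴ ÷ −3x³ = 3x. Subtract (3x)·D = −9x⁴ − 6x² + 18x. Remainder: −6x³ − 6x + 14.
Step 6: lead(−6x³ − 6x + 14) ÷ lead(D) = −6x³ ÷ −3x³ = 2. Subtract (2)·D = −6x³ − 4x + 12. Remainder: −2x + 2.

R(x) = −2x + 2, so D(x) is not a factor of P(x). no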